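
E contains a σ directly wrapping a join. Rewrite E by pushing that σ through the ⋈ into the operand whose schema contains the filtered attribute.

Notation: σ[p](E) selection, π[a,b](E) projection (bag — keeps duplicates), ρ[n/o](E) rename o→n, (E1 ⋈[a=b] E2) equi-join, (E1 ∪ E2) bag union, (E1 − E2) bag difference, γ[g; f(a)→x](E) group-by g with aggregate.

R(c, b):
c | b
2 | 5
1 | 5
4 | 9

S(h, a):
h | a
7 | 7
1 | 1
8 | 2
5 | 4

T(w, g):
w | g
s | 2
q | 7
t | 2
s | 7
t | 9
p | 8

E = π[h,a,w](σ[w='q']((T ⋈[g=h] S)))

σ filters on w, owned by the left side.
E' = π[h,a,w]((σ[w='q'](T) ⋈[g=h] S))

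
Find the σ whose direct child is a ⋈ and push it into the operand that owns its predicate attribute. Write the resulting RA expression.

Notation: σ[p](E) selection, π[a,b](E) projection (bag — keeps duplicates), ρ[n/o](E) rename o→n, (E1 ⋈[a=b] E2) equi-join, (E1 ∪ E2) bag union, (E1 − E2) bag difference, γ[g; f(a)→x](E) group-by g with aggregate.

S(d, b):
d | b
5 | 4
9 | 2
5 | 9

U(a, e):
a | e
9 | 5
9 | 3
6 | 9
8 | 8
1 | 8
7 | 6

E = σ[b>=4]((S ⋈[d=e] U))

σ filters on b, owned by the left side.
E' = (σ[b>=4](S) ⋈[d=e] U)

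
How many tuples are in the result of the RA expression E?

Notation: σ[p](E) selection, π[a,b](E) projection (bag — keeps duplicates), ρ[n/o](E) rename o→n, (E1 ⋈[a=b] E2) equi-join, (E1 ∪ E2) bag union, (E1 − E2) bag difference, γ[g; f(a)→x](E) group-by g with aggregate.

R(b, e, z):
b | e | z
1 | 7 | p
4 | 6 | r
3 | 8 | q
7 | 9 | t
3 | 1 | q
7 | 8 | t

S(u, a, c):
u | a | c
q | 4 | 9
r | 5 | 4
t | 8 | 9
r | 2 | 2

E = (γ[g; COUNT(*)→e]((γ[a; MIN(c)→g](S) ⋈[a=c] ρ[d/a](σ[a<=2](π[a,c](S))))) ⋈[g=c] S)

Subexpression sizes:
  S → 4
  γ[a; MIN(c)→g](S) → 4
  S → 4
  π[a,c](S) → 4
  σ[a<=2](π[a,c](S)) → 1
  ρ[d/a](σ[a<=2](π[a,c](S))) → 1
  (γ[a; MIN(c)→g](S) ⋈[a=c] ρ[d/a](σ[a<=2](π[a,c](S)))) → 1
  γ[g; COUNT(*)→e]((γ[a; MIN(c)→g](S) ⋈[a=c] ρ[d/a](σ[a<=2](π[a,c](S))))) → 1
  S → 4
  (γ[g; COUNT(*)→e]((γ[a; MIN(c)→g](S) ⋈[a=c] ρ[d/a](σ[a<=2](π[a,c](S))))) ⋈[g=c] S) → 1

|E| = 1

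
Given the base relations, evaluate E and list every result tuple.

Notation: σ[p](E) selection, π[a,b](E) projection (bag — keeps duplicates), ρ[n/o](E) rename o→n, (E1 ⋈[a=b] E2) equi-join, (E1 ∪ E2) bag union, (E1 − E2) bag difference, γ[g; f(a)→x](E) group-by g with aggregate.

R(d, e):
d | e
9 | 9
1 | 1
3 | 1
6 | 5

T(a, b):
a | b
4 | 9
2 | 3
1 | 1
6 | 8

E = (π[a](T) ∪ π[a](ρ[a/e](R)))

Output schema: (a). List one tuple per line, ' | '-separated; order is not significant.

Row counts bottom-up:
  T → 4
  π[a](T) → 4
  R → 4
  ρ[a/e](R) → 4
  π[a](ρ[a/e](R)) → 4
  (π[a](T) ∪ π[a](ρ[a/e](R))) → 8

== RESULT ==
a
1
1
1
2
4
5
6
9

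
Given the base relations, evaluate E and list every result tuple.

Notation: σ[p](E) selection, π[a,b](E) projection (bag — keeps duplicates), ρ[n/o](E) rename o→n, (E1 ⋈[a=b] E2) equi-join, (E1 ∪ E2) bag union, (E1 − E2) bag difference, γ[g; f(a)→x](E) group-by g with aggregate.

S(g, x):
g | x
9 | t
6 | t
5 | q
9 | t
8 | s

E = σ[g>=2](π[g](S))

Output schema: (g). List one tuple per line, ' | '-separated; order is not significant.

Subexpression sizes:
  S → 5
  π[g](S) → 5
  σ[g>=2](π[g](S)) → 5

== RESULT ==
g
5
6
8
9
9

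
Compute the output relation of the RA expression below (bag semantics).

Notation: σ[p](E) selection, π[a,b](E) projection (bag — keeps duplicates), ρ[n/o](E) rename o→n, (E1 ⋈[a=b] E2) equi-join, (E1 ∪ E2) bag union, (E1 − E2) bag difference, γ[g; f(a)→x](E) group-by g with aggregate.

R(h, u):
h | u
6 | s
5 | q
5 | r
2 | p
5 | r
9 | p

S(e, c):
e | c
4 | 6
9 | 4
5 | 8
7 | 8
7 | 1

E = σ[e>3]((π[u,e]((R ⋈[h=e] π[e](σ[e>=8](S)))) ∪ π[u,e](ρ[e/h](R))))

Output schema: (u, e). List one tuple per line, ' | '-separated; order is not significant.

Per-node cardinality:
  R → 6
  S → 5
  σ[e>=8](S) → 1
  π[e](σ[e>=8](S)) → 1
  (R ⋈[h=e] π[e](σ[e>=8](S))) → 1
  π[u,e]((R ⋈[h=e] π[e](σ[e>=8](S)))) → 1
  R → 6
  ρ[e/h](R) → 6
  π[u,e](ρ[e/h](R)) → 6
  (π[u,e]((R ⋈[h=e] π[e](σ[e>=8](S)))) ∪ π[u,e](ρ[e/h](R))) → 7
  σ[e>3]((π[u,e]((R ⋈[h=e] π[e](σ[e>=8](S)))) ∪ π[u,e](ρ[e/h](R)))) → 6

== RESULT ==
u | e
p | 9
p | 9
q | 5
r | 5
r | 5
s | 6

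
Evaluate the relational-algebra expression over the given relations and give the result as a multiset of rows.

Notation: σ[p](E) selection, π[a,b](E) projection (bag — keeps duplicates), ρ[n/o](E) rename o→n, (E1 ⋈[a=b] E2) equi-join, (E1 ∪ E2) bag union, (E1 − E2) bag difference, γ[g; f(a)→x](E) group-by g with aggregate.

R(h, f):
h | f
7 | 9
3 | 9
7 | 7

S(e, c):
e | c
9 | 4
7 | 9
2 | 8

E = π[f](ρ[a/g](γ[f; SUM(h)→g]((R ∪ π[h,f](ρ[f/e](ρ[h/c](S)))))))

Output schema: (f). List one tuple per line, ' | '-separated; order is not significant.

Per-node cardinality:
  R → 3
  S → 3
  ρ[h/c](S) → 3
  ρ[f/e](ρ[h/c](S)) → 3
  π[h,f](ρ[f/e](ρ[h/c](S))) → 3
  (R ∪ π[h,f](ρ[f/e](ρ[h/c](S)))) → 6
  γ[f; SUM(h)→g]((R ∪ π[h,f](ρ[f/e](ρ[h/c](S))))) → 3
  ρ[a/g](γ[f; SUM(h)→g]((R ∪ π[h,f](ρ[f/e](ρ[h/c](S)))))) → 3
  π[f](ρ[a/g](γ[f; SUM(h)→g]((R ∪ π[h,f](ρ[f/e](ρ[h/c](S))))))) → 3

== RESULT ==
f
2
7
9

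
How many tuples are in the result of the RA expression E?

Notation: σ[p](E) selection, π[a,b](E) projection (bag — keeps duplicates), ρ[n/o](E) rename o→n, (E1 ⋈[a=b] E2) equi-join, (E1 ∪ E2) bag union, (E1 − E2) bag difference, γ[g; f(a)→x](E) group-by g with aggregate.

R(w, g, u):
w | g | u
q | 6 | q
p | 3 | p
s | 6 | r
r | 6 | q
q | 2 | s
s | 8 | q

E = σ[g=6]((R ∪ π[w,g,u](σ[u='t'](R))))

Per-node cardinality:
  R → 6
  R → 6
  σ[u='t'](R) → 0
  π[w,g,u](σ[u='t'](R)) → 0
  (R ∪ π[w,g,u](σ[u='t'](R))) → 6
  σ[g=6]((R ∪ π[w,g,u](σ[u='t'](R)))) → 3

|E| = 3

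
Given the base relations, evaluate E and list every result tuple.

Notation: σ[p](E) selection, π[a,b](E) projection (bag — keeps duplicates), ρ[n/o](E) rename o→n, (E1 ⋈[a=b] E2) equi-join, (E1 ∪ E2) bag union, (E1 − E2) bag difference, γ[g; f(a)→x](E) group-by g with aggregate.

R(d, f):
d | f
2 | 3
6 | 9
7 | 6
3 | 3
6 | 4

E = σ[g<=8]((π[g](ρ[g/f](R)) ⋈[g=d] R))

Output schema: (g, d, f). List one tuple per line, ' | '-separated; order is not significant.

Subexpression sizes:
  R → 5
  ρ[g/f](R) → 5
  π[g](ρ[g/f](R)) → 5
  R → 5
  (π[g](ρ[g/f](R)) ⋈[g=d] R) → 4
  σ[g<=8]((π[g](ρ[g/f](R)) ⋈[g=d] R)) → 4

== RESULT ==
g | d | f
3 | 3 | 3
3 | 3 | 3
6 | 6 | 4
6 | 6 | 9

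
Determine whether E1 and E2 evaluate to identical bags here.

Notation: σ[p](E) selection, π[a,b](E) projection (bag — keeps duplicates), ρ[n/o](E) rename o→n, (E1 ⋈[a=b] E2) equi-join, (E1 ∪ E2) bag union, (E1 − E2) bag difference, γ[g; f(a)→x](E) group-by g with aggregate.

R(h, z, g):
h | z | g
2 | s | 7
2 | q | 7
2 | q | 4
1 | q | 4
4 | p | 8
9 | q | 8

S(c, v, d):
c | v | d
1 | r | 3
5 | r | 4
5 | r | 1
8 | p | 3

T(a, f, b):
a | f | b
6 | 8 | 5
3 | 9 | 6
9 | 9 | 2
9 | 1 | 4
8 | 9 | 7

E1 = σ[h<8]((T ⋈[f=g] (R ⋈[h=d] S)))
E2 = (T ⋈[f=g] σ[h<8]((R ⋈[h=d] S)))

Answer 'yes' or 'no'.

E1 stepwise |·|:
  T → 5
  R → 6
  S → 4
  (R ⋈[h=d] S) → 2
  (T ⋈[f=g] (R ⋈[h=d] S)) → 1
  σ[h<8]((T ⋈[f=g] (R ⋈[h=d] S))) → 1
E2 stepwise |·|:
  T → 5
  R → 6
  S → 4
  (R ⋈[h=d] S) → 2
  σ[h<8]((R ⋈[h=d] S)) → 2
  (T ⋈[f=g] σ[h<8]((R ⋈[h=d] S))) → 1

E1 and E2 produce the same multiset:
a | f | b | h | z | g | c | v | d
6 | 8 | 5 | 4 | p | 8 | 5 | r | 4

yes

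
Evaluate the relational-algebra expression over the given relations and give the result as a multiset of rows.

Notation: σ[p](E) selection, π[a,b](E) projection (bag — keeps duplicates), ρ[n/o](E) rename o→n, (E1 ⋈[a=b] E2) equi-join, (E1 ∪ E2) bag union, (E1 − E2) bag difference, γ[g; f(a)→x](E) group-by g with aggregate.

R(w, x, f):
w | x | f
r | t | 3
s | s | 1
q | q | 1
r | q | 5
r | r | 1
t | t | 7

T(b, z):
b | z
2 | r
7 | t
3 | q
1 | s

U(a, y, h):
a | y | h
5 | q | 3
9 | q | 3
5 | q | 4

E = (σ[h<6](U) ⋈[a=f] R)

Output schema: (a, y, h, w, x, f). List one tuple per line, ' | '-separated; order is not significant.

Row counts bottom-up:
  U → 3
  σ[h<6](U) → 3
  R → 6
  (σ[h<6](U) ⋈[a=f] R) → 2

== RESULT ==
a | y | h | w | x | f
5 | q | 3 | r | q | 5
5 | q | 4 | r | q | 5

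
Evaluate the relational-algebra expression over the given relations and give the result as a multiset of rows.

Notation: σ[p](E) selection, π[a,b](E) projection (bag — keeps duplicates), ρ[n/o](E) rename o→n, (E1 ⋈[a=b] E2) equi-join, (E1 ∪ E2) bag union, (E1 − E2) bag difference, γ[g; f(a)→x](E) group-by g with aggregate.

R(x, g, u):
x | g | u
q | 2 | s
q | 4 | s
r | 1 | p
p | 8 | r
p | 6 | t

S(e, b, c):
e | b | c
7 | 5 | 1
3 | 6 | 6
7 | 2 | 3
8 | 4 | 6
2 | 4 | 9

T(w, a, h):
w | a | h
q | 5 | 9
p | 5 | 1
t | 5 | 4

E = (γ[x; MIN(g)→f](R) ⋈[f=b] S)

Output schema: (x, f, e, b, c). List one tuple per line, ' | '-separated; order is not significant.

Row counts bottom-up:
  R → 5
  γ[x; MIN(g)→f](R) → 3
  S → 5
  (γ[x; MIN(g)→f](R) ⋈[f=b] S) → 2

== RESULT ==
x | f | e | b | c
p | 6 | 3 | 6 | 6
q | 2 | 7 | 2 | 3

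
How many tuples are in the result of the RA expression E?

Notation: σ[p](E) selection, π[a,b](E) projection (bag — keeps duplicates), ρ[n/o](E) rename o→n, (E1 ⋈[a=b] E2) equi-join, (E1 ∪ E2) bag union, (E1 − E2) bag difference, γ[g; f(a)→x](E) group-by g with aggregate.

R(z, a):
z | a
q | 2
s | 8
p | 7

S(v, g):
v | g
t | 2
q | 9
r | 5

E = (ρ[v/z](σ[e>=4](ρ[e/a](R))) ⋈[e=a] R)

Subexpression sizes:
  R → 3
  ρ[e/a](R) → 3
  σ[e>=4](ρ[e/a](R)) → 2
  ρ[v/z](σ[e>=4](ρ[e/a](R))) → 2
  R → 3
  (ρ[v/z](σ[e>=4](ρ[e/a](R))) ⋈[e=a] R) → 2

|E| = 2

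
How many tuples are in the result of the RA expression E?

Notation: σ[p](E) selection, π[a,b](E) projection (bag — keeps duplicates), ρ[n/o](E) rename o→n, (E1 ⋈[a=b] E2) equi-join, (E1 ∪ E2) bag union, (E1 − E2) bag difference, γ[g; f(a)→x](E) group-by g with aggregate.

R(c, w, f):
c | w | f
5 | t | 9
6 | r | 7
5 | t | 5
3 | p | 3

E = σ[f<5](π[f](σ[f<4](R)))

Stepwise |·|:
  R → 4
  σ[f<4](R) → 1
  π[f](σ[f<4](R)) → 1
  σ[f<5](π[f](σ[f<4](R))) → 1

|E| = 1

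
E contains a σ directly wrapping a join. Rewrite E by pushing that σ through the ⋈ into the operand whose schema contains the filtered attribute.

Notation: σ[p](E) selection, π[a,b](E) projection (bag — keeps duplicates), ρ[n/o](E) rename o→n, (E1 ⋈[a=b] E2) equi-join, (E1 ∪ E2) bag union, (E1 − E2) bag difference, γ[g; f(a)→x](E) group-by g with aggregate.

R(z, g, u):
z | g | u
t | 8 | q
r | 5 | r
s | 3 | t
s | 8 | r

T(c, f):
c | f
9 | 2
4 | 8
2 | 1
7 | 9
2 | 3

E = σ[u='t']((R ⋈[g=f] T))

σ filters on u, owned by the left side.
E' = (σ[u='t'](R) ⋈[g=f] T)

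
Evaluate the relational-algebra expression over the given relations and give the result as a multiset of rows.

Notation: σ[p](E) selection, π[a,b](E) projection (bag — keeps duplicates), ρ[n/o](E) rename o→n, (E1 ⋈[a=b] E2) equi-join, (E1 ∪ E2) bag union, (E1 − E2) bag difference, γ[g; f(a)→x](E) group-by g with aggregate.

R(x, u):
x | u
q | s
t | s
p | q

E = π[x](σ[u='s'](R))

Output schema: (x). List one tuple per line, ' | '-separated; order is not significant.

Subexpression sizes:
  R → 3
  σ[u='s'](R) → 2
  π[x](σ[u='s'](R)) → 2

== RESULT ==
x
q
t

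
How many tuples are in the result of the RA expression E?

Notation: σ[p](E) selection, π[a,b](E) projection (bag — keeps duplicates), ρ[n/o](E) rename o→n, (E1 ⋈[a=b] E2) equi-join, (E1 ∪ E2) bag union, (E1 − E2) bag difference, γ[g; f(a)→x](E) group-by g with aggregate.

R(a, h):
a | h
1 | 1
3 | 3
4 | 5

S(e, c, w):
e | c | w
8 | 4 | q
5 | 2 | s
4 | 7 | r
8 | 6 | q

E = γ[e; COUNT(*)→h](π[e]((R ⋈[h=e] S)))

Subexpression sizes:
  R → 3
  S → 4
  (R ⋈[h=e] S) → 1
  π[e]((R ⋈[h=e] S)) → 1
  γ[e; COUNT(*)→h](π[e]((R ⋈[h=e] S))) → 1

|E| = 1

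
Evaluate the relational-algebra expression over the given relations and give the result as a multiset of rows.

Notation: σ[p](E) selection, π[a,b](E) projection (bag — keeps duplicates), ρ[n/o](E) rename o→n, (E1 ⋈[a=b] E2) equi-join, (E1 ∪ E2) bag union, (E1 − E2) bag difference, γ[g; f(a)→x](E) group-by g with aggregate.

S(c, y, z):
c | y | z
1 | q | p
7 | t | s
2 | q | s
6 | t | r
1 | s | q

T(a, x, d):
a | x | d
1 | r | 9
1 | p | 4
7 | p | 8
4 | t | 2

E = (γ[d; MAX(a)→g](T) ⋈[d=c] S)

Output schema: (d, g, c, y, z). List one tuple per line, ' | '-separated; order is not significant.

Stepwise |·|:
  T → 4
  γ[d; MAX(a)→g](T) → 4
  S → 5
  (γ[d; MAX(a)→g](T) ⋈[d=c] S) → 1

== RESULT ==
d | g | c | y | z
2 | 4 | 2 | q | s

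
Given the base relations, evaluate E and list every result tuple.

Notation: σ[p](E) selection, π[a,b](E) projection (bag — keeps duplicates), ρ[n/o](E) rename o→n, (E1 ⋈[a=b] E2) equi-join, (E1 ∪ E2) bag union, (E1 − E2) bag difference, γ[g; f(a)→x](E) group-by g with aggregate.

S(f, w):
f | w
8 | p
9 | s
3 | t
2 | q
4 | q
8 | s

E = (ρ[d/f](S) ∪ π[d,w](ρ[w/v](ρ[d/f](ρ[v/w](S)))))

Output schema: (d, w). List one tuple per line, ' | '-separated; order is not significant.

Stepwise |·|:
  S → 6
  ρ[d/f](S) → 6
  S → 6
  ρ[v/w](S) → 6
  ρ[d/f](ρ[v/w](S)) → 6
  ρ[w/v](ρ[d/f](ρ[v/w](S))) → 6
  π[d,w](ρ[w/v](ρ[d/f](ρ[v/w](S)))) → 6
  (ρ[d/f](S) ∪ π[d,w](ρ[w/v](ρ[d/f](ρ[v/w](S))))) → 12

== RESULT ==
d | w
2 | q
2 | q
3 | t
3 | t
4 | q
4 | q
8 | p
8 | p
8 | s
8 | s
9 | s
9 | s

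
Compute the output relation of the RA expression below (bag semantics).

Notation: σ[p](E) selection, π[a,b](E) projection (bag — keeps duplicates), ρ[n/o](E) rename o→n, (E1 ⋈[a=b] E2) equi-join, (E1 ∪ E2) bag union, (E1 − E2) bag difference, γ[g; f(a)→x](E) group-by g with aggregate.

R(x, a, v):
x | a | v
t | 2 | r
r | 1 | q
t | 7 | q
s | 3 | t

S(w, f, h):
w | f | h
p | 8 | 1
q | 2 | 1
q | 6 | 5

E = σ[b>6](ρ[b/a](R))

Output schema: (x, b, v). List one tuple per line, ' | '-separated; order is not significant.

Row counts bottom-up:
  R → 4
  ρ[b/a](R) → 4
  σ[b>6](ρ[b/a](R)) → 1

== RESULT ==
x | b | v
t | 7 | q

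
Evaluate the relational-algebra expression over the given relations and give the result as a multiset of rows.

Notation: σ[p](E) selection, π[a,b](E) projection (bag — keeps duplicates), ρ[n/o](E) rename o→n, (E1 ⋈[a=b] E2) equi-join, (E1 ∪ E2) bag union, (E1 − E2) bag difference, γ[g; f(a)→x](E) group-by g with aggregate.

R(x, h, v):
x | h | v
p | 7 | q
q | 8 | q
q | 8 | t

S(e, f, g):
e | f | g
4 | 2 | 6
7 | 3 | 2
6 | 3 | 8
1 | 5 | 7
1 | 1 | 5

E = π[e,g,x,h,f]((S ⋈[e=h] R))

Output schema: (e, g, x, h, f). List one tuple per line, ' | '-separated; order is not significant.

Subexpression sizes:
  S → 5
  R → 3
  (S ⋈[e=h] R) → 1
  π[e,g,x,h,f]((S ⋈[e=h] R)) → 1

== RESULT ==
e | g | x | h | f
7 | 2 | p | 7 | 3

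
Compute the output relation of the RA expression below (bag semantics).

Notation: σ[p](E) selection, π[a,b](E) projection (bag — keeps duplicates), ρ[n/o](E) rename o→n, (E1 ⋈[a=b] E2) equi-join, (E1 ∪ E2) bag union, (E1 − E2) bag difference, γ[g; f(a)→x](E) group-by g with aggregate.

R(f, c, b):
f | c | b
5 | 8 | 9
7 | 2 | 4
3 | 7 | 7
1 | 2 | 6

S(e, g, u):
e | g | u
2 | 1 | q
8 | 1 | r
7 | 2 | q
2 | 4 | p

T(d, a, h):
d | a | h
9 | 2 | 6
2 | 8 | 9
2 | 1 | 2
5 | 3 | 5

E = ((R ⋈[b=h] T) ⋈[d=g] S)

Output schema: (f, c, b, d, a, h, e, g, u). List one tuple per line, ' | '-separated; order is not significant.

Per-node cardinality:
  R → 4
  T → 4
  (R ⋈[b=h] T) → 2
  S → 4
  ((R ⋈[b=h] T) ⋈[d=g] S) → 1

== RESULT ==
f | c | b | d | a | h | e | g | u
5 | 8 | 9 | 2 | 8 | 9 | 7 | 2 | q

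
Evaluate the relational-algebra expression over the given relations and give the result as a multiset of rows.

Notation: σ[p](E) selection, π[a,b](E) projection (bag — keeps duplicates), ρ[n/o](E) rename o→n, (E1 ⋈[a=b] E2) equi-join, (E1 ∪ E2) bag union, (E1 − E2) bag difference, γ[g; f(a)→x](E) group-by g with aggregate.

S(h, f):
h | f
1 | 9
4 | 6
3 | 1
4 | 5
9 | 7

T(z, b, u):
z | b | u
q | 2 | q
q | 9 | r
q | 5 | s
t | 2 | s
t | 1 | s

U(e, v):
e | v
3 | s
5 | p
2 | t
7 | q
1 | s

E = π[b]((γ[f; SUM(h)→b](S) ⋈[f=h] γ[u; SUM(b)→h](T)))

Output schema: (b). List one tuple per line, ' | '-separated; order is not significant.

Per-node cardinality:
  S → 5
  γ[f; SUM(h)→b](S) → 5
  T → 5
  γ[u; SUM(b)→h](T) → 3
  (γ[f; SUM(h)→b](S) ⋈[f=h] γ[u; SUM(b)→h](T)) → 1
  π[b]((γ[f; SUM(h)→b](S) ⋈[f=h] γ[u; SUM(b)→h](T))) → 1

== RESULT ==
b
1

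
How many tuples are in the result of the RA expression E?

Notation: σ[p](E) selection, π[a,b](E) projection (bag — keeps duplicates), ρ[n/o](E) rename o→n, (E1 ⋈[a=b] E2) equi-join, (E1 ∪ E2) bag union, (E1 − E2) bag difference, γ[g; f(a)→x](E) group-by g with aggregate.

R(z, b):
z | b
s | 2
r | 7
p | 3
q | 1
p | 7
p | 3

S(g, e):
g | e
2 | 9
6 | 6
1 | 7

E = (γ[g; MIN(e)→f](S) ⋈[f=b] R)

Subexpression sizes:
  S → 3
  γ[g; MIN(e)→f](S) → 3
  R → 6
  (γ[g; MIN(e)→f](S) ⋈[f=b] R) → 2

|E| = 2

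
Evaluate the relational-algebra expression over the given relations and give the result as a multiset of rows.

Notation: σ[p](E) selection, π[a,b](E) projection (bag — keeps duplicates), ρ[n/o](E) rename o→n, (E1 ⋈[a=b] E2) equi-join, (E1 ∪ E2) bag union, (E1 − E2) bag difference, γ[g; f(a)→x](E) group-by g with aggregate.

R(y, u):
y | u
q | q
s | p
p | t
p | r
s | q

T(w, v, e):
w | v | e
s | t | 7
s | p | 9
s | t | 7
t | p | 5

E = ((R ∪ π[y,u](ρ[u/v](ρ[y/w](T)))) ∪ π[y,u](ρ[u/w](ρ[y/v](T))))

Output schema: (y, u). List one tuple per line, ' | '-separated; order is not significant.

Stepwise |·|:
  R → 5
  T → 4
  ρ[y/w](T) → 4
  ρ[u/v](ρ[y/w](T)) → 4
  π[y,u](ρ[u/v](ρ[y/w](T))) → 4
  (R ∪ π[y,u](ρ[u/v](ρ[y/w](T)))) → 9
  T → 4
  ρ[y/v](T) → 4
  ρ[u/w](ρ[y/v](T)) → 4
  π[y,u](ρ[u/w](ρ[y/v](T))) → 4
  ((R ∪ π[y,u](ρ[u/v](ρ[y/w](T)))) ∪ π[y,u](ρ[u/w](ρ[y/v](T)))) → 13

== RESULT ==
y | u
p | r
p | s
p | t
p | t
q | q
s | p
s | p
s | q
s | t
s | t
t | p
t | s
t | s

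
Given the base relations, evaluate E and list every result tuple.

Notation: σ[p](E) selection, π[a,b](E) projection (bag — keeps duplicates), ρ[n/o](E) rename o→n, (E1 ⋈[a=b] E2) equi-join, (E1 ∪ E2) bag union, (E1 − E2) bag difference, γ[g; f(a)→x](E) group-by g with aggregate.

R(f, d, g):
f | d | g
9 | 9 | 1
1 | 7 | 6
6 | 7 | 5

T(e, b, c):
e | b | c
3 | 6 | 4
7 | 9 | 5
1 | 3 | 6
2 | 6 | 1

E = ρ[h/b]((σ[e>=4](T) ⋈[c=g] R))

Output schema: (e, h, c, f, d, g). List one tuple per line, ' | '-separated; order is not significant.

Row counts bottom-up:
  T → 4
  σ[e>=4](T) → 1
  R → 3
  (σ[e>=4](T) ⋈[c=g] R) → 1
  ρ[h/b]((σ[e>=4](T) ⋈[c=g] R)) → 1

== RESULT ==
e | h | c | f | d | g
7 | 9 | 5 | 6 | 7 | 5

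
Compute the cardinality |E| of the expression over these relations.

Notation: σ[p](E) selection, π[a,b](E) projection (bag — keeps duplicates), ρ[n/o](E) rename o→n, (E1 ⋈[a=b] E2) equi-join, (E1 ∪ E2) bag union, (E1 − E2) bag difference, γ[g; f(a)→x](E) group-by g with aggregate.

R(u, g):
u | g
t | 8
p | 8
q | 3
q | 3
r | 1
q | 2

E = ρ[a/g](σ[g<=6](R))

Row counts bottom-up:
  R → 6
  σ[g<=6](R) → 4
  ρ[a/g](σ[g<=6](R)) → 4

|E| = 4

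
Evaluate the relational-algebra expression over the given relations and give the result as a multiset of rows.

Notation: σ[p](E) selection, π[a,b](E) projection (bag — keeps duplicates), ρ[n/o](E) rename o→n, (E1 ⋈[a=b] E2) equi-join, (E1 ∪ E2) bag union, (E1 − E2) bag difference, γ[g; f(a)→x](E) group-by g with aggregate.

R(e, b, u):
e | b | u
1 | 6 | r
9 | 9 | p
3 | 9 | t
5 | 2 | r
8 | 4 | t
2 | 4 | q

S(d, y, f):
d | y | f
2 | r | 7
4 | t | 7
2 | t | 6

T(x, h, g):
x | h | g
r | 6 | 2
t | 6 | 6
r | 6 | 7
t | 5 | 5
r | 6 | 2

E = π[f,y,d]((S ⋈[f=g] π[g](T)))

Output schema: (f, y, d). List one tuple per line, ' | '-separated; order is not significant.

Row counts bottom-up:
  S → 3
  T → 5
  π[g](T) → 5
  (S ⋈[f=g] π[g](T)) → 3
  π[f,y,d]((S ⋈[f=g] π[g](T))) → 3

== RESULT ==
f | y | d
6 | t | 2
7 | r | 2
7 | t | 4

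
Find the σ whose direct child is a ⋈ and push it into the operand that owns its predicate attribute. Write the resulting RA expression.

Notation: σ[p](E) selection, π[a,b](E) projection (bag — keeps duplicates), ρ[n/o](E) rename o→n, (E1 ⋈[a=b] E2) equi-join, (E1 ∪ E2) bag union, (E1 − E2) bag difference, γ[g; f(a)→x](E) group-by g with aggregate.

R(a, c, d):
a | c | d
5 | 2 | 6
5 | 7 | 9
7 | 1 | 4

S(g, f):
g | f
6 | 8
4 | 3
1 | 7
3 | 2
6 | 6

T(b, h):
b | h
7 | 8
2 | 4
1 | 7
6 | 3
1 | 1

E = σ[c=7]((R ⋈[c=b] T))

σ filters on c, owned by the left side.
E' = (σ[c=7](R) ⋈[c=b] T)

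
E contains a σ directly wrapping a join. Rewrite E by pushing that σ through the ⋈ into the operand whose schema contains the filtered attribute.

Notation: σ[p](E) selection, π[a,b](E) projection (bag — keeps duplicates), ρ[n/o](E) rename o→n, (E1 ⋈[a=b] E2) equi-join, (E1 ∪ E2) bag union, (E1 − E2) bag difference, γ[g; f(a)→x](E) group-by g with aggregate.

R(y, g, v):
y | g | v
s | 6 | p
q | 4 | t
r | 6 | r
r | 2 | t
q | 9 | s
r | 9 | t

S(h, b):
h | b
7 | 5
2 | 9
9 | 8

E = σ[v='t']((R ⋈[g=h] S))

σ filters on v, owned by the left side.
E' = (σ[v='t'](R) ⋈[g=h] S)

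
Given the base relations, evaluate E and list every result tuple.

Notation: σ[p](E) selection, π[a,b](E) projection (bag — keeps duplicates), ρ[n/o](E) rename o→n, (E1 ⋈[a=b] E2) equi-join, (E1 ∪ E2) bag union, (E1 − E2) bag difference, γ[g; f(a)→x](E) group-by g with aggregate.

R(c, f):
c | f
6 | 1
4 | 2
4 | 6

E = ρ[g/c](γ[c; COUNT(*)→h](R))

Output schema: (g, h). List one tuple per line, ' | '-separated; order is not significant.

Per-node cardinality:
  R → 3
  γ[c; COUNT(*)→h](R) → 2
  ρ[g/c](γ[c; COUNT(*)→h](R)) → 2

== RESULT ==
g | h
4 | 2
6 | 1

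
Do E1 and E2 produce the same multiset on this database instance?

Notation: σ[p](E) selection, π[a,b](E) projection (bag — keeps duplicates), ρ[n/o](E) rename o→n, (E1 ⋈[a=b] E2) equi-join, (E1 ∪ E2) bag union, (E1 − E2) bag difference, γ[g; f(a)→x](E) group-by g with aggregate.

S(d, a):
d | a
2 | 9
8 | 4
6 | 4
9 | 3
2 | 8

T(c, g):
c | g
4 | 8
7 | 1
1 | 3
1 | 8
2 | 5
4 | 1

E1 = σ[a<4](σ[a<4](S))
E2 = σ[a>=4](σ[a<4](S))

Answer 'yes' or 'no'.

E1 subexpression sizes:
  S → 5
  σ[a<4](S) → 1
  σ[a<4](σ[a<4](S)) → 1
E2 subexpression sizes:
  S → 5
  σ[a<4](S) → 1
  σ[a>=4](σ[a<4](S)) → 0

E1 result:
d | a
9 | 3
E2 result:
d | a
(0 rows)
Witness: (9, 3) appears 1× in E1 but 0× in E2.

no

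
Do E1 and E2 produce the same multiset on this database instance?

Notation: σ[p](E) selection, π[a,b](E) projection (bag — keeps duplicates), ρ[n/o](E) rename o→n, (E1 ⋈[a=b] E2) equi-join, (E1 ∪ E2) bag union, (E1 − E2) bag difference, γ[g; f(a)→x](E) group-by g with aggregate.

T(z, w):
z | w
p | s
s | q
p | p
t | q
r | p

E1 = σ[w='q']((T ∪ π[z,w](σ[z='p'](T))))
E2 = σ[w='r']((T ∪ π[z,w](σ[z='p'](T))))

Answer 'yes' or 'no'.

E1 stepwise |·|:
  T → 5
  T → 5
  σ[z='p'](T) → 2
  π[z,w](σ[z='p'](T)) → 2
  (T ∪ π[z,w](σ[z='p'](T))) → 7
  σ[w='q']((T ∪ π[z,w](σ[z='p'](T)))) → 2
E2 stepwise |·|:
  T → 5
  T → 5
  σ[z='p'](T) → 2
  π[z,w](σ[z='p'](T)) → 2
  (T ∪ π[z,w](σ[z='p'](T))) → 7
  σ[w='r']((T ∪ π[z,w](σ[z='p'](T)))) → 0

E1 result:
z | w
s | q
t | q
E2 result:
z | w
(0 rows)
Witness: ('s', 'q') appears 1× in E1 but 0× in E2.

no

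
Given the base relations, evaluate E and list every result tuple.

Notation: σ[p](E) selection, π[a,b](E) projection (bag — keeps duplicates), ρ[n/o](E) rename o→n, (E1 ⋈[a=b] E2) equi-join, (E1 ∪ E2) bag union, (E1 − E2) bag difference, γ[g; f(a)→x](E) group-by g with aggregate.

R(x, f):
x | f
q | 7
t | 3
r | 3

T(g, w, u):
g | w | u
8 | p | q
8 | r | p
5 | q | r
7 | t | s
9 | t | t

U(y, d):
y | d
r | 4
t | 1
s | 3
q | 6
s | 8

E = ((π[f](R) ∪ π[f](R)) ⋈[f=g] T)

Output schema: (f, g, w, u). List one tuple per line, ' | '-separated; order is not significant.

Stepwise |·|:
  R → 3
  π[f](R) → 3
  R → 3
  π[f](R) → 3
  (π[f](R) ∪ π[f](R)) → 6
  T → 5
  ((π[f](R) ∪ π[f](R)) ⋈[f=g] T) → 2

== RESULT ==
f | g | w | u
7 | 7 | t | s
7 | 7 | t | s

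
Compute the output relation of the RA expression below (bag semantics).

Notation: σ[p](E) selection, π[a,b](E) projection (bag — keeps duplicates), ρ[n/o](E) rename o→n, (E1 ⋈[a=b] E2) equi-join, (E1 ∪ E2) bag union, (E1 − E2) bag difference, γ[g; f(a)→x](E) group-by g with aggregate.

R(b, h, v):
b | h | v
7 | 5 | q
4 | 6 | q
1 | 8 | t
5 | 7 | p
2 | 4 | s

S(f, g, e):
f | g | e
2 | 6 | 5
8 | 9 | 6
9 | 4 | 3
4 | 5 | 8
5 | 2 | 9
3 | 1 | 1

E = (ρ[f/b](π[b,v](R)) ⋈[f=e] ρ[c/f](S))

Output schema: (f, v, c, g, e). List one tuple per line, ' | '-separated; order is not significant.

Subexpression sizes:
  R → 5
  π[b,v](R) → 5
  ρ[f/b](π[b,v](R)) → 5
  S → 6
  ρ[c/f](S) → 6
  (ρ[f/b](π[b,v](R)) ⋈[f=e] ρ[c/f](S)) → 2

== RESULT ==
f | v | c | g | e
1 | t | 3 | 1 | 1
5 | p | 2 | 6 | 5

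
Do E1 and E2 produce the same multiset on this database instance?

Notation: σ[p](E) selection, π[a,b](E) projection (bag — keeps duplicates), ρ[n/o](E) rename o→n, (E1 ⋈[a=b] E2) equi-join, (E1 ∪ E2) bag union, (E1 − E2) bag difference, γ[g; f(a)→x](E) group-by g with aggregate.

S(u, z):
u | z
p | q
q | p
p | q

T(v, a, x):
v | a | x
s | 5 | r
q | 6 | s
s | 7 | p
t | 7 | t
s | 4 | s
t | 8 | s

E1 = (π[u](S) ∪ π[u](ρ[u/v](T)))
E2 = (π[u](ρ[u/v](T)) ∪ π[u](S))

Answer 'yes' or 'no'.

E1 per-node cardinality:
  S → 3
  π[u](S) → 3
  T → 6
  ρ[u/v](T) → 6
  π[u](ρ[u/v](T)) → 6
  (π[u](S) ∪ π[u](ρ[u/v](T))) → 9
E2 per-node cardinality:
  T → 6
  ρ[u/v](T) → 6
  π[u](ρ[u/v](T)) → 6
  S → 3
  π[u](S) → 3
  (π[u](ρ[u/v](T)) ∪ π[u](S)) → 9

E1 and E2 produce the same multiset:
u
p
p
q
q
s
s
s
t
t

yes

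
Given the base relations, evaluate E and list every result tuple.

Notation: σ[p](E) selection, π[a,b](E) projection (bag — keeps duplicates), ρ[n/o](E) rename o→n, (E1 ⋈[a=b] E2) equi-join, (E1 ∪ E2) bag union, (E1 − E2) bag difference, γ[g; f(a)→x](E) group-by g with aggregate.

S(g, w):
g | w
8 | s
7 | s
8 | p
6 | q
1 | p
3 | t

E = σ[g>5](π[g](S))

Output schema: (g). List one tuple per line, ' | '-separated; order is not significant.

Per-node cardinality:
  S → 6
  π[g](S) → 6
  σ[g>5](π[g](S)) → 4

== RESULT ==
g
6
7
8
8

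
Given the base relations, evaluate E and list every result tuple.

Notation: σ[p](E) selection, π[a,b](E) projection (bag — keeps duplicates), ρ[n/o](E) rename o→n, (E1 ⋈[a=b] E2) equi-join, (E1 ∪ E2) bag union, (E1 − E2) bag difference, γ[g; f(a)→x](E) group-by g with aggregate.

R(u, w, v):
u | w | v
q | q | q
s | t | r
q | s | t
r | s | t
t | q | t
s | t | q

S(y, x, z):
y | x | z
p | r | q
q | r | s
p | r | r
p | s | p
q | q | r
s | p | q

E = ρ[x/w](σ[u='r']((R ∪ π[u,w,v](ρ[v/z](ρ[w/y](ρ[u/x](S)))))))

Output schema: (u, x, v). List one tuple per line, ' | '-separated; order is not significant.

Row counts bottom-up:
  R → 6
  S → 6
  ρ[u/x](S) → 6
  ρ[w/y](ρ[u/x](S)) → 6
  ρ[v/z](ρ[w/y](ρ[u/x](S))) → 6
  π[u,w,v](ρ[v/z](ρ[w/y](ρ[u/x](S)))) → 6
  (R ∪ π[u,w,v](ρ[v/z](ρ[w/y](ρ[u/x](S))))) → 12
  σ[u='r']((R ∪ π[u,w,v](ρ[v/z](ρ[w/y](ρ[u/x](S)))))) → 4
  ρ[x/w](σ[u='r']((R ∪ π[u,w,v](ρ[v/z](ρ[w/y](ρ[u/x](S))))))) → 4

== RESULT ==
u | x | v
r | p | q
r | p | r
r | q | s
r | s | t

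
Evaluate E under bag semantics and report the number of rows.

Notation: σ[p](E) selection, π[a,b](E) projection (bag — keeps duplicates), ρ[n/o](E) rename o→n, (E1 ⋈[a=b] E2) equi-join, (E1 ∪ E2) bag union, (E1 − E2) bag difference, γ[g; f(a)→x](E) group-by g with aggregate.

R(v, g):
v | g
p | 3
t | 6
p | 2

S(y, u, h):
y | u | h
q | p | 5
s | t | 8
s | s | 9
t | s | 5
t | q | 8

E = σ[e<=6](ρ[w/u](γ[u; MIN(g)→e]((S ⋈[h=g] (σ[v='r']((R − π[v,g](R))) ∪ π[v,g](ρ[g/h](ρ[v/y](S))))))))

Row counts bottom-up:
  S → 5
  R → 3
  R → 3
  π[v,g](R) → 3
  (R − π[v,g](R)) → 0
  σ[v='r']((R − π[v,g](R))) → 0
  S → 5
  ρ[v/y](S) → 5
  ρ[g/h](ρ[v/y](S)) → 5
  π[v,g](ρ[g/h](ρ[v/y](S))) → 5
  (σ[v='r']((R − π[v,g](R))) ∪ π[v,g](ρ[g/h](ρ[v/y](S)))) → 5
  (S ⋈[h=g] (σ[v='r']((R − π[v,g](R))) ∪ π[v,g](ρ[g/h](ρ[v/y](S))))) → 9
  γ[u; MIN(g)→e]((S ⋈[h=g] (σ[v='r']((R − π[v,g](R))) ∪ π[v,g](ρ[g/h](ρ[v/y](S)))))) → 4
  ρ[w/u](γ[u; MIN(g)→e]((S ⋈[h=g] (σ[v='r']((R − π[v,g](R))) ∪ π[v,g](ρ[g/h](ρ[v/y](S))))))) → 4
  σ[e<=6](ρ[w/u](γ[u; MIN(g)→e]((S ⋈[h=g] (σ[v='r']((R − π[v,g](R))) ∪ π[v,g](ρ[g/h](ρ[v/y](S)))))))) → 2

|E| = 2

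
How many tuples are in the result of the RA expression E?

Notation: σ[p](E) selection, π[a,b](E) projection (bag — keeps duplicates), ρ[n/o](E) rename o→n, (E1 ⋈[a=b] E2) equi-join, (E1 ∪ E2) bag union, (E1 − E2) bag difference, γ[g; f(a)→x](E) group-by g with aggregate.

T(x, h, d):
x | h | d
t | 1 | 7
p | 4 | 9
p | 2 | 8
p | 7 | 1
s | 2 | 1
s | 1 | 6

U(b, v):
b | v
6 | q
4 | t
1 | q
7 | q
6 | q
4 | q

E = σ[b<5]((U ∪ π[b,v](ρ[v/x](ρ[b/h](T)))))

Row counts bottom-up:
  U → 6
  T → 6
  ρ[b/h](T) → 6
  ρ[v/x](ρ[b/h](T)) → 6
  π[b,v](ρ[v/x](ρ[b/h](T))) → 6
  (U ∪ π[b,v](ρ[v/x](ρ[b/h](T)))) → 12
  σ[b<5]((U ∪ π[b,v](ρ[v/x](ρ[b/h](T))))) → 8

|E| = 8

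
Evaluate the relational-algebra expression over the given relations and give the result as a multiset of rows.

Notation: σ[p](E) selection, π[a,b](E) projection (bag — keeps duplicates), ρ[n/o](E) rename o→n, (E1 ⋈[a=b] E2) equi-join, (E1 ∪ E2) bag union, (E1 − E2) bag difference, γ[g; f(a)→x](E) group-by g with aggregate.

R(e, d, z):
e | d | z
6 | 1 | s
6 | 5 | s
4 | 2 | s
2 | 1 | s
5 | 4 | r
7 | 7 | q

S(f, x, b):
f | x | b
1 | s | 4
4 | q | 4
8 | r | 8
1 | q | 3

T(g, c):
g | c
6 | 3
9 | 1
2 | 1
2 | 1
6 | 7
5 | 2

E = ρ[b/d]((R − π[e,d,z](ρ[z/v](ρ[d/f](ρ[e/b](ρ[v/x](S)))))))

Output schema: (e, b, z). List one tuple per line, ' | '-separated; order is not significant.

Subexpression sizes:
  R → 6
  S → 4
  ρ[v/x](S) → 4
  ρ[e/b](ρ[v/x](S)) → 4
  ρ[d/f](ρ[e/b](ρ[v/x](S))) → 4
  ρ[z/v](ρ[d/f](ρ[e/b](ρ[v/x](S)))) → 4
  π[e,d,z](ρ[z/v](ρ[d/f](ρ[e/b](ρ[v/x](S))))) → 4
  (R − π[e,d,z](ρ[z/v](ρ[d/f](ρ[e/b](ρ[v/x](S)))))) → 6
  ρ[b/d]((R − π[e,d,z](ρ[z/v](ρ[d/f](ρ[e/b](ρ[v/x](S))))))) → 6

== RESULT ==
e | b | z
2 | 1 | s
4 | 2 | s
5 | 4 | r
6 | 1 | s
6 | 5 | s
7 | 7 | q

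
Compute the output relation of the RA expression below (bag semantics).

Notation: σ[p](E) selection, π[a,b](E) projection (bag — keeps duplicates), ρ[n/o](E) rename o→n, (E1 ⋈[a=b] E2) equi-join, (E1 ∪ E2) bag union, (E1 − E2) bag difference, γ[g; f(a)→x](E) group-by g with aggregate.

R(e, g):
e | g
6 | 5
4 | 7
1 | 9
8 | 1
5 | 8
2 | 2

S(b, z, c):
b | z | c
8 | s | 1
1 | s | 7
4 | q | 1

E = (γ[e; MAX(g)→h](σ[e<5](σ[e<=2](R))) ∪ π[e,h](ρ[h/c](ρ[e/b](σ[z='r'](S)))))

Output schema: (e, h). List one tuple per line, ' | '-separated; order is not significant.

Row counts bottom-up:
  R → 6
  σ[e<=2](R) → 2
  σ[e<5](σ[e<=2](R)) → 2
  γ[e; MAX(g)→h](σ[e<5](σ[e<=2](R))) → 2
  S → 3
  σ[z='r'](S) → 0
  ρ[e/b](σ[z='r'](S)) → 0
  ρ[h/c](ρ[e/b](σ[z='r'](S))) → 0
  π[e,h](ρ[h/c](ρ[e/b](σ[z='r'](S)))) → 0
  (γ[e; MAX(g)→h](σ[e<5](σ[e<=2](R))) ∪ π[e,h](ρ[h/c](ρ[e/b](σ[z='r'](S))))) → 2

== RESULT ==
e | h
1 | 9
2 | 2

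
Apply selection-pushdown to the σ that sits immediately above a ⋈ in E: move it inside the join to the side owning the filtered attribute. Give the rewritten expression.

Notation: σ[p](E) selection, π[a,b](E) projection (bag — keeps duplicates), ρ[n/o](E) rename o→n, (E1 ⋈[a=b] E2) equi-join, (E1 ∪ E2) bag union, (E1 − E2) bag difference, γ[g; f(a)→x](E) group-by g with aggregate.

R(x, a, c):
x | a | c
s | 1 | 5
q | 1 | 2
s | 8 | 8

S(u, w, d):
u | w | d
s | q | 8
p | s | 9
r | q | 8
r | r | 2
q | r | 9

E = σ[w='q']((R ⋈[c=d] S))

σ filters on w, owned by the right side.
E' = (R ⋈[c=d] σ[w='q'](S))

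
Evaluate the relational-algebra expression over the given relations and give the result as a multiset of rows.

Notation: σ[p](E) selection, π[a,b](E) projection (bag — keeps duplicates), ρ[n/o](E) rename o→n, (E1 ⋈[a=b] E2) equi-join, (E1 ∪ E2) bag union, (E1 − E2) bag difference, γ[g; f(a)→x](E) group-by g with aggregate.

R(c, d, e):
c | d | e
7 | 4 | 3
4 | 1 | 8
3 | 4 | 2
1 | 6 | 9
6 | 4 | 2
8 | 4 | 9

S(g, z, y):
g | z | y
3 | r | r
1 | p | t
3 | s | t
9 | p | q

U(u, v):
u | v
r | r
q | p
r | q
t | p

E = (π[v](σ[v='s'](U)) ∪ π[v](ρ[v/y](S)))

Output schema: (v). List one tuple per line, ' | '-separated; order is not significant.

Per-node cardinality:
  U → 4
  σ[v='s'](U) → 0
  π[v](σ[v='s'](U)) → 0
  S → 4
  ρ[v/y](S) → 4
  π[v](ρ[v/y](S)) → 4
  (π[v](σ[v='s'](U)) ∪ π[v](ρ[v/y](S))) → 4

== RESULT ==
v
q
r
t
t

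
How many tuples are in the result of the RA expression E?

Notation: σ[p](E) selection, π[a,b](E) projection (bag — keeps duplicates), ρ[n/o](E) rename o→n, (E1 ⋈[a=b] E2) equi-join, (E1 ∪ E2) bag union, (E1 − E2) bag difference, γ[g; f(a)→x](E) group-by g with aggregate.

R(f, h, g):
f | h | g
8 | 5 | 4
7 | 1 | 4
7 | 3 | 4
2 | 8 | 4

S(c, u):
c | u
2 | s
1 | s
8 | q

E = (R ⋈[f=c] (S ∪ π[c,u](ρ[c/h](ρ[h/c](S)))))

Per-node cardinality:
  R → 4
  S → 3
  S → 3
  ρ[h/c](S) → 3
  ρ[c/h](ρ[h/c](S)) → 3
  π[c,u](ρ[c/h](ρ[h/c](S))) → 3
  (S ∪ π[c,u](ρ[c/h](ρ[h/c](S)))) → 6
  (R ⋈[f=c] (S ∪ π[c,u](ρ[c/h](ρ[h/c](S))))) → 4

|E| = 4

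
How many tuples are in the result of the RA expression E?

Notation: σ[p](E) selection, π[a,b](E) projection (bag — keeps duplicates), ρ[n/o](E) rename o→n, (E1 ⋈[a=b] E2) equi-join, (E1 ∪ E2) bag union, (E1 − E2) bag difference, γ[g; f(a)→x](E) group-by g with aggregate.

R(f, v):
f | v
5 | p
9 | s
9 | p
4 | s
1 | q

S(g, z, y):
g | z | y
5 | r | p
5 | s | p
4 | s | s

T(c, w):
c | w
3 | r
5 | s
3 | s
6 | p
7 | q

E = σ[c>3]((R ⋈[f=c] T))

Row counts bottom-up:
  R → 5
  T → 5
  (R ⋈[f=c] T) → 1
  σ[c>3]((R ⋈[f=c] T)) → 1

|E| = 1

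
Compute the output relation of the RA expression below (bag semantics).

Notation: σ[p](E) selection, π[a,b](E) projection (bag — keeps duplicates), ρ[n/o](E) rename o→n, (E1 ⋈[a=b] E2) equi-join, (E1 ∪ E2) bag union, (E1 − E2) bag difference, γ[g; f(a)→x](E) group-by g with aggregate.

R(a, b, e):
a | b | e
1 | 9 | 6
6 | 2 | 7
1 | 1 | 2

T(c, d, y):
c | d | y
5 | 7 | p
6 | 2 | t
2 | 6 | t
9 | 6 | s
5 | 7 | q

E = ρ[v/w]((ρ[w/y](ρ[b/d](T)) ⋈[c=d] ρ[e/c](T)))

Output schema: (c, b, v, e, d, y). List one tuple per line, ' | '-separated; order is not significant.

Row counts bottom-up:
  T → 5
  ρ[b/d](T) → 5
  ρ[w/y](ρ[b/d](T)) → 5
  T → 5
  ρ[e/c](T) → 5
  (ρ[w/y](ρ[b/d](T)) ⋈[c=d] ρ[e/c](T)) → 3
  ρ[v/w]((ρ[w/y](ρ[b/d](T)) ⋈[c=d] ρ[e/c](T))) → 3

== RESULT ==
c | b | v | e | d | y
2 | 6 | t | 6 | 2 | t
6 | 2 | t | 2 | 6 | t
6 | 2 | t | 9 | 6 | s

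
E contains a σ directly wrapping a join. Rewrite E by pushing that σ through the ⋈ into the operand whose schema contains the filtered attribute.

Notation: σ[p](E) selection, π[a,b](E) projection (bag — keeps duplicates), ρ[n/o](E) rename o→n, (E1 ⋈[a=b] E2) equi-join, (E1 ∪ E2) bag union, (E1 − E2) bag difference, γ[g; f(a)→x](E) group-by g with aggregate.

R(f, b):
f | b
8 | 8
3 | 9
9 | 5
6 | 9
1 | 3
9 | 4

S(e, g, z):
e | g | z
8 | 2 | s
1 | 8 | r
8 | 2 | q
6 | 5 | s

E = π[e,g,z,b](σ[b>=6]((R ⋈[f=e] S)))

σ filters on b, owned by the left side.
E' = π[e,g,z,b]((σ[b>=6](R) ⋈[f=e] S))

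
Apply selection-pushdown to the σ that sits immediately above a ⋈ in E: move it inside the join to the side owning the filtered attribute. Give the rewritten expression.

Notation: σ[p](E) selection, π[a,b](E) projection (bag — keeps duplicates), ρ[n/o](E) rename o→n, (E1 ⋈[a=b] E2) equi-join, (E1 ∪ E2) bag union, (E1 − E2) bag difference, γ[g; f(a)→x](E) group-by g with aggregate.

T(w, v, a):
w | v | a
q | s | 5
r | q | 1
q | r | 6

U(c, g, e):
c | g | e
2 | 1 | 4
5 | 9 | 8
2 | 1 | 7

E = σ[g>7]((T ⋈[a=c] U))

σ filters on g, owned by the right side.
E' = (T ⋈[a=c] σ[g>7](U))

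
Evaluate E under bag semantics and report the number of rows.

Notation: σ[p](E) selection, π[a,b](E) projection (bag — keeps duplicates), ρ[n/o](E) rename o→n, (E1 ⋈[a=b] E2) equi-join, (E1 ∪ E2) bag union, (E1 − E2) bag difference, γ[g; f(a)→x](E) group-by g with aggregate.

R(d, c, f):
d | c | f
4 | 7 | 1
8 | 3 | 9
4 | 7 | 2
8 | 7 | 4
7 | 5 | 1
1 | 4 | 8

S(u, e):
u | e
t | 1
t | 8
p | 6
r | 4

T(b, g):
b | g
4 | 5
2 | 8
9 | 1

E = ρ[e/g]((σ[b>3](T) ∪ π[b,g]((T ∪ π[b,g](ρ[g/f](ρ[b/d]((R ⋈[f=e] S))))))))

Subexpression sizes:
  T → 3
  σ[b>3](T) → 2
  T → 3
  R → 6
  S → 4
  (R ⋈[f=e] S) → 4
  ρ[b/d]((R ⋈[f=e] S)) → 4
  ρ[g/f](ρ[b/d]((R ⋈[f=e] S))) → 4
  π[b,g](ρ[g/f](ρ[b/d]((R ⋈[f=e] S)))) → 4
  (T ∪ π[b,g](ρ[g/f](ρ[b/d]((R ⋈[f=e] S))))) → 7
  π[b,g]((T ∪ π[b,g](ρ[g/f](ρ[b/d]((R ⋈[f=e] S)))))) → 7
  (σ[b>3](T) ∪ π[b,g]((T ∪ π[b,g](ρ[g/f](ρ[b/d]((R ⋈[f=e] S))))))) → 9
  ρ[e/g]((σ[b>3](T) ∪ π[b,g]((T ∪ π[b,g](ρ[g/f](ρ[b/d]((R ⋈[f=e] S)))))))) → 9

|E| = 9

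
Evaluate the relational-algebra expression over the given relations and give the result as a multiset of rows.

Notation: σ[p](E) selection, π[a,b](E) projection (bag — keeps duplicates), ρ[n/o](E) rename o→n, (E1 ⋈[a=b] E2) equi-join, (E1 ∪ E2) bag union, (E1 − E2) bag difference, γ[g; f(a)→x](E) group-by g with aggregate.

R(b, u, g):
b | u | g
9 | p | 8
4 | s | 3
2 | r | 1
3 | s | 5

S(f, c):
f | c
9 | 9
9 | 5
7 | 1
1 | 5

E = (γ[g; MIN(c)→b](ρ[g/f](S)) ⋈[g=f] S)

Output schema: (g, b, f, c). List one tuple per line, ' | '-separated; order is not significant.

Row counts bottom-up:
  S → 4
  ρ[g/f](S) → 4
  γ[g; MIN(c)→b](ρ[g/f](S)) → 3
  S → 4
  (γ[g; MIN(c)→b](ρ[g/f](S)) ⋈[g=f] S) → 4

== RESULT ==
g | b | f | c
1 | 5 | 1 | 5
7 | 1 | 7 | 1
9 | 5 | 9 | 5
9 | 5 | 9 | 9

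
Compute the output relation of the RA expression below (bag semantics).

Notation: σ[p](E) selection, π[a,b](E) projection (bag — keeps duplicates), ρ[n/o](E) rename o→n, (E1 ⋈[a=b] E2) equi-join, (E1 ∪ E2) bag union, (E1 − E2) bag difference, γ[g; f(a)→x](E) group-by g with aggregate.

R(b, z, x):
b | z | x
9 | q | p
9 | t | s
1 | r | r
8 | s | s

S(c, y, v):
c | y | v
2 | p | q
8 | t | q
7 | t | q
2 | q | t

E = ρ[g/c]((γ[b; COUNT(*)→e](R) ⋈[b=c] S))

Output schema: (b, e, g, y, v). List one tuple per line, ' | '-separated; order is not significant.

Per-node cardinality:
  R → 4
  γ[b; COUNT(*)→e](R) → 3
  S → 4
  (γ[b; COUNT(*)→e](R) ⋈[b=c] S) → 1
  ρ[g/c]((γ[b; COUNT(*)→e](R) ⋈[b=c] S)) → 1

== RESULT ==
b | e | g | y | v
8 | 1 | 8 | t | q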